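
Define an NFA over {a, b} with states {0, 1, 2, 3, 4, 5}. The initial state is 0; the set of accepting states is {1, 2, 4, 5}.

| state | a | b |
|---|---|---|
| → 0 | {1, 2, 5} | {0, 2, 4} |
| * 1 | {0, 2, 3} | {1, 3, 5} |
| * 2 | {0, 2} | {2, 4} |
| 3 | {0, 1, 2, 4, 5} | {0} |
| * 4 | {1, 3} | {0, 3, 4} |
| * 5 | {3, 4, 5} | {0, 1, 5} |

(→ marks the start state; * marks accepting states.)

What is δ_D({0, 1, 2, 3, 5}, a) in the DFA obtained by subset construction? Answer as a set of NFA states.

δ(0,a) = {1, 2, 5}; δ(1,a) = {0, 2, 3}; δ(2,a) = {0, 2}; δ(3,a) = {0, 1, 2, 4, 5}; δ(5,a) = {3, 4, 5}.
Union: {0, 1, 2, 3, 4, 5}.

{0, 1, 2, 3, 4, 5}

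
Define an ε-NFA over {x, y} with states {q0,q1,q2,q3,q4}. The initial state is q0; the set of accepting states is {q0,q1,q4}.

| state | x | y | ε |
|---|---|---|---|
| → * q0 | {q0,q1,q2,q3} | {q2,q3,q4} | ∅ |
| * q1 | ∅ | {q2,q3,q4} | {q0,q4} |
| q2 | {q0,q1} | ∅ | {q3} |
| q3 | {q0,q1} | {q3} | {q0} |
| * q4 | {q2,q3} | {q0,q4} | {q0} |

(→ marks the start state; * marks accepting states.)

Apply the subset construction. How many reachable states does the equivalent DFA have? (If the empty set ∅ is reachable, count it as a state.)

3

Start state of the DFA: {q0} (ε-closure of the NFA start).
{q0} --x--> {q0,q1,q2,q3,q4}  [new]
{q0} --y--> {q0,q2,q3,q4}  [new]
{q0,q1,q2,q3,q4} --x--> {q0,q1,q2,q3,q4}  [seen]
{q0,q1,q2,q3,q4} --y--> {q0,q2,q3,q4}  [seen]
{q0,q2,q3,q4} --x--> {q0,q1,q2,q3,q4}  [seen]
{q0,q2,q3,q4} --y--> {q0,q2,q3,q4}  [seen]
Reachable DFA states: {q0}, {q0,q1,q2,q3,q4}, {q0,q2,q3,q4}.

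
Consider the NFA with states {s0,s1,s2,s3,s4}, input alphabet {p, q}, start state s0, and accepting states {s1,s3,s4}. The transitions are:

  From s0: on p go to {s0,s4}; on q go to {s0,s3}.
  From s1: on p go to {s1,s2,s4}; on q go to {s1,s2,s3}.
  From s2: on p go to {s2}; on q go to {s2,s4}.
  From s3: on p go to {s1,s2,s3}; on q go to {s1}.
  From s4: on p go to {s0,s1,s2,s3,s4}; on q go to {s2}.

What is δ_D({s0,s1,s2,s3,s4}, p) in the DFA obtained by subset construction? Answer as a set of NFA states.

δ(s0,p) = {s0,s4}; δ(s1,p) = {s1,s2,s4}; δ(s2,p) = {s2}; δ(s3,p) = {s1,s2,s3}; δ(s4,p) = {s0,s1,s2,s3,s4}.
Union: {s0,s1,s2,s3,s4}.

{s0,s1,s2,s3,s4}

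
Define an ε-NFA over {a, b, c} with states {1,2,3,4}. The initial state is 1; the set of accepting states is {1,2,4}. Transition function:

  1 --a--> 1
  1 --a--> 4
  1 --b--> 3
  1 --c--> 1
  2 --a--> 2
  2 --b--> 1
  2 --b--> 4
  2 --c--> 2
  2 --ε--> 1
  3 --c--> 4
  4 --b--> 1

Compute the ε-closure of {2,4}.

Begin with {2,4}.
2 →ε {1}; add 1.
ε-closure = {1,2,4}.

{1,2,4}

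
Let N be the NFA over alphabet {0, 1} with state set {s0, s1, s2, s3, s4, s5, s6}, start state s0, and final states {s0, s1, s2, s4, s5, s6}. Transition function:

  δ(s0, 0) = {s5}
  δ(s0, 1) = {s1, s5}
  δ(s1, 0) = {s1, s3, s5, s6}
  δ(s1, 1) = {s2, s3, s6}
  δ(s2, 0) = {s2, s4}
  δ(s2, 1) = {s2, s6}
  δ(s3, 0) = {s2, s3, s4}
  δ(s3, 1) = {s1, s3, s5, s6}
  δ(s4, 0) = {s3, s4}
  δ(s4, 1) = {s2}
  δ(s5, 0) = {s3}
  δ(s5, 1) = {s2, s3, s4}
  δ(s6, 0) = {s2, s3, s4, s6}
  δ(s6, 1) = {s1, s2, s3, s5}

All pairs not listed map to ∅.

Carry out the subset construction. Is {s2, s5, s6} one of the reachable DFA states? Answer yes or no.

Start state of the DFA: {s0}.
{s0} --0--> {s5}  [new]
{s0} --1--> {s1, s5}  [new]
{s5} --0--> {s3}  [new]
{s5} --1--> {s2, s3, s4}  [new]
{s1, s5} --0--> {s1, s3, s5, s6}  [new]
{s1, s5} --1--> {s2, s3, s4, s6}  [new]
{s3} --0--> {s2, s3, s4}  [seen]
{s3} --1--> {s1, s3, s5, s6}  [seen]
{s2, s3, s4} --0--> {s2, s3, s4}  [seen]
{s2, s3, s4} --1--> {s1, s2, s3, s5, s6}  [new]
{s1, s3, s5, s6} --0--> {s1, s2, s3, s4, s5, s6}  [new]
{s1, s3, s5, s6} --1--> {s1, s2, s3, s4, s5, s6}  [seen]
{s2, s3, s4, s6} --0--> {s2, s3, s4, s6}  [seen]
{s2, s3, s4, s6} --1--> {s1, s2, s3, s5, s6}  [seen]
{s1, s2, s3, s5, s6} --0--> {s1, s2, s3, s4, s5, s6}  [seen]
{s1, s2, s3, s5, s6} --1--> {s1, s2, s3, s4, s5, s6}  [seen]
{s1, s2, s3, s4, s5, s6} --0--> {s1, s2, s3, s4, s5, s6}  [seen]
{s1, s2, s3, s4, s5, s6} --1--> {s1, s2, s3, s4, s5, s6}  [seen]
Reachable DFA states: {s0}, {s5}, {s1, s5}, {s3}, {s2, s3, s4}, {s1, s3, s5, s6}, {s2, s3, s4, s6}, {s1, s2, s3, s5, s6}, {s1, s2, s3, s4, s5, s6}.
{s2, s5, s6} is not among them.

no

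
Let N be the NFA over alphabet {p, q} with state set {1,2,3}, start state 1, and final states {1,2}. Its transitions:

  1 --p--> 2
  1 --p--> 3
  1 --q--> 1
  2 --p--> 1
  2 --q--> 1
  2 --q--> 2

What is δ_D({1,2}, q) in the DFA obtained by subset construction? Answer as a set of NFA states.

{1,2}

δ(1,q) = {1}; δ(2,q) = {1,2}.
Union: {1,2}.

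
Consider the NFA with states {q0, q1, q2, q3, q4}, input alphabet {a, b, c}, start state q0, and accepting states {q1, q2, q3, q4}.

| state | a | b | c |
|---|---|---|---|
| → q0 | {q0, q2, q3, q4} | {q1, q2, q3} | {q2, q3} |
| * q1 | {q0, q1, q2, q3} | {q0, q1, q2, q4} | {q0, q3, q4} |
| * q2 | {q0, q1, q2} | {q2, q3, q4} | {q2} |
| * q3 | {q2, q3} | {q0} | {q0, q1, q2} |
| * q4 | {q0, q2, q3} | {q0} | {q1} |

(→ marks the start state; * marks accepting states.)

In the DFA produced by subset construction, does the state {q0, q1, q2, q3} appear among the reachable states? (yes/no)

yes

Start state of the DFA: {q0}.
{q0} --a--> {q0, q2, q3, q4}  [new]
{q0} --b--> {q1, q2, q3}  [new]
{q0} --c--> {q2, q3}  [new]
{q0, q2, q3, q4} --a--> {q0, q1, q2, q3, q4}  [new]
{q0, q2, q3, q4} --b--> {q0, q1, q2, q3, q4}  [seen]
{q0, q2, q3, q4} --c--> {q0, q1, q2, q3}  [new]
{q1, q2, q3} --a--> {q0, q1, q2, q3}  [seen]
{q1, q2, q3} --b--> {q0, q1, q2, q3, q4}  [seen]
{q1, q2, q3} --c--> {q0, q1, q2, q3, q4}  [seen]
{q2, q3} --a--> {q0, q1, q2, q3}  [seen]
{q2, q3} --b--> {q0, q2, q3, q4}  [seen]
{q2, q3} --c--> {q0, q1, q2}  [new]
{q0, q1, q2, q3, q4} --a--> {q0, q1, q2, q3, q4}  [seen]
{q0, q1, q2, q3, q4} --b--> {q0, q1, q2, q3, q4}  [seen]
{q0, q1, q2, q3, q4} --c--> {q0, q1, q2, q3, q4}  [seen]
{q0, q1, q2, q3} --a--> {q0, q1, q2, q3, q4}  [seen]
{q0, q1, q2, q3} --b--> {q0, q1, q2, q3, q4}  [seen]
{q0, q1, q2, q3} --c--> {q0, q1, q2, q3, q4}  [seen]
{q0, q1, q2} --a--> {q0, q1, q2, q3, q4}  [seen]
{q0, q1, q2} --b--> {q0, q1, q2, q3, q4}  [seen]
{q0, q1, q2} --c--> {q0, q2, q3, q4}  [seen]
Reachable DFA states: {q0}, {q0, q2, q3, q4}, {q1, q2, q3}, {q2, q3}, {q0, q1, q2, q3, q4}, {q0, q1, q2, q3}, {q0, q1, q2}.
{q0, q1, q2, q3} is among them.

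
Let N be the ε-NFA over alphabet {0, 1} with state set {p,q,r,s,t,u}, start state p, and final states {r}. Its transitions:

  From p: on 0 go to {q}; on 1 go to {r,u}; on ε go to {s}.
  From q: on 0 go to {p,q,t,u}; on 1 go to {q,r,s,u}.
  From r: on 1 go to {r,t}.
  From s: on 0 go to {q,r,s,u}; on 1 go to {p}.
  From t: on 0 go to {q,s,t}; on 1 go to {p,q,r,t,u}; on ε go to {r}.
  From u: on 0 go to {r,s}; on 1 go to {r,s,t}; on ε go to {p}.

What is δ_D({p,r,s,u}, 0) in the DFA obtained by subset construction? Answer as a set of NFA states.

{p,q,r,s,u}

δ(p,0) = {q}; δ(r,0) = ∅; δ(s,0) = {q,r,s,u}; δ(u,0) = {r,s}.
Union: {q,r,s,u}.
ε-closure gives {p,q,r,s,u}.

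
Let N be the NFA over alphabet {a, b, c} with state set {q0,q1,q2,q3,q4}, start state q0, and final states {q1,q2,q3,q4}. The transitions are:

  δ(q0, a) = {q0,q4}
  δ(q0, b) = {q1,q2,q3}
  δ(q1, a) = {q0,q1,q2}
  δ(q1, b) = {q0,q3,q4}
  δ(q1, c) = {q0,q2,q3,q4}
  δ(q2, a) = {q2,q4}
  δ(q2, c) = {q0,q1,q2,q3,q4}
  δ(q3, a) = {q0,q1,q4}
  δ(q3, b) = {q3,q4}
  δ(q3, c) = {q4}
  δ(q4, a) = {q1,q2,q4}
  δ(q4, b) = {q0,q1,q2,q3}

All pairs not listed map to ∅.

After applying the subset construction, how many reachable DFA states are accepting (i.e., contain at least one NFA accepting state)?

8

Start state of the DFA: {q0}.
{q0} --a--> {q0,q4}  [new]
{q0} --b--> {q1,q2,q3}  [new]
{q0} --c--> ∅  [new]
{q0,q4} --a--> {q0,q1,q2,q4}  [new]
{q0,q4} --b--> {q0,q1,q2,q3}  [new]
{q0,q4} --c--> ∅  [seen]
{q1,q2,q3} --a--> {q0,q1,q2,q4}  [seen]
{q1,q2,q3} --b--> {q0,q3,q4}  [new]
{q1,q2,q3} --c--> {q0,q1,q2,q3,q4}  [new]
∅ --a--> ∅  [seen]
∅ --b--> ∅  [seen]
∅ --c--> ∅  [seen]
{q0,q1,q2,q4} --a--> {q0,q1,q2,q4}  [seen]
{q0,q1,q2,q4} --b--> {q0,q1,q2,q3,q4}  [seen]
{q0,q1,q2,q4} --c--> {q0,q1,q2,q3,q4}  [seen]
{q0,q1,q2,q3} --a--> {q0,q1,q2,q4}  [seen]
{q0,q1,q2,q3} --b--> {q0,q1,q2,q3,q4}  [seen]
{q0,q1,q2,q3} --c--> {q0,q1,q2,q3,q4}  [seen]
{q0,q3,q4} --a--> {q0,q1,q2,q4}  [seen]
{q0,q3,q4} --b--> {q0,q1,q2,q3,q4}  [seen]
{q0,q3,q4} --c--> {q4}  [new]
{q0,q1,q2,q3,q4} --a--> {q0,q1,q2,q4}  [seen]
{q0,q1,q2,q3,q4} --b--> {q0,q1,q2,q3,q4}  [seen]
{q0,q1,q2,q3,q4} --c--> {q0,q1,q2,q3,q4}  [seen]
{q4} --a--> {q1,q2,q4}  [new]
{q4} --b--> {q0,q1,q2,q3}  [seen]
{q4} --c--> ∅  [seen]
{q1,q2,q4} --a--> {q0,q1,q2,q4}  [seen]
{q1,q2,q4} --b--> {q0,q1,q2,q3,q4}  [seen]
{q1,q2,q4} --c--> {q0,q1,q2,q3,q4}  [seen]
Reachable DFA states: {q0}, {q0,q4}, {q1,q2,q3}, ∅, {q0,q1,q2,q4}, {q0,q1,q2,q3}, {q0,q3,q4}, {q0,q1,q2,q3,q4}, {q4}, {q1,q2,q4}.
Accepting DFA states (contain an NFA accepting state): {q0,q4}, {q1,q2,q3}, {q0,q1,q2,q4}, {q0,q1,q2,q3}, {q0,q3,q4}, {q0,q1,q2,q3,q4}, {q4}, {q1,q2,q4}.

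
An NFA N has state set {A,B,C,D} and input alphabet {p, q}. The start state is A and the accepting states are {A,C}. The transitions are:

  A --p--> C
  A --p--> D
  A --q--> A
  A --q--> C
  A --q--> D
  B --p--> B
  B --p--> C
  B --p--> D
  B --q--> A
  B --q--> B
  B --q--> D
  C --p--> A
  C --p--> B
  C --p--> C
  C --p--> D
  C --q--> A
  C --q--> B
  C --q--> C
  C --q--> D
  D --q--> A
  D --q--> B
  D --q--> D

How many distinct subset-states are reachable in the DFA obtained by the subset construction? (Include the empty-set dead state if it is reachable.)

Start state of the DFA: {A}.
{A} --p--> {C,D}  [new]
{A} --q--> {A,C,D}  [new]
{C,D} --p--> {A,B,C,D}  [new]
{C,D} --q--> {A,B,C,D}  [seen]
{A,C,D} --p--> {A,B,C,D}  [seen]
{A,C,D} --q--> {A,B,C,D}  [seen]
{A,B,C,D} --p--> {A,B,C,D}  [seen]
{A,B,C,D} --q--> {A,B,C,D}  [seen]
Reachable DFA states: {A}, {C,D}, {A,C,D}, {A,B,C,D}.

4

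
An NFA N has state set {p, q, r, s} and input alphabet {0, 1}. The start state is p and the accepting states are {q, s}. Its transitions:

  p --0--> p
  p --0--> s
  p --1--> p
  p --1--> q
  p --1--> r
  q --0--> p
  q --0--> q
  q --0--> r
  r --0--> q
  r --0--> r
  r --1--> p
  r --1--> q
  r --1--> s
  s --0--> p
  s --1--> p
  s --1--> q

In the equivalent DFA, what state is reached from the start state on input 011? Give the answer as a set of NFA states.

Start: {p}.
δ(p,0) = {p, s}.
Union: {p, s}.
After 0: {p, s}.
δ(p,1) = {p, q, r}; δ(s,1) = {p, q}.
Union: {p, q, r}.
After 1: {p, q, r}.
δ(p,1) = {p, q, r}; δ(q,1) = ∅; δ(r,1) = {p, q, s}.
Union: {p, q, r, s}.
After 1: {p, q, r, s}.

{p, q, r, s}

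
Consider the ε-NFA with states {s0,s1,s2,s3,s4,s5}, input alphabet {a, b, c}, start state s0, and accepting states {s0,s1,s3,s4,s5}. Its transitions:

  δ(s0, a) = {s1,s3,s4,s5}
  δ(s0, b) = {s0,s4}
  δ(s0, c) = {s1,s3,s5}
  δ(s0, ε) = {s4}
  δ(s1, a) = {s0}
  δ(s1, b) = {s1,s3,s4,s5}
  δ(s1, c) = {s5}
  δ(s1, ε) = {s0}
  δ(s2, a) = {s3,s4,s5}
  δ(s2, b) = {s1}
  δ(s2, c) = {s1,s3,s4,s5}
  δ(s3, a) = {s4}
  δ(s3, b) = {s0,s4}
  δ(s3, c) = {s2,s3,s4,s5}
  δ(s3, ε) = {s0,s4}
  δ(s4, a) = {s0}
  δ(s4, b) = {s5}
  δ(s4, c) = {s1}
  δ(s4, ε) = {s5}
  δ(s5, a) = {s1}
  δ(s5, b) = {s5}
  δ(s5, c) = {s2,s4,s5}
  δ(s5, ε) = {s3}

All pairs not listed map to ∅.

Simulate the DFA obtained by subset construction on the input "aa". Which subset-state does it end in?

{s0,s1,s3,s4,s5}

Start: {s0,s3,s4,s5}.
δ(s0,a) = {s1,s3,s4,s5}; δ(s3,a) = {s4}; δ(s4,a) = {s0}; δ(s5,a) = {s1}.
Union: {s0,s1,s3,s4,s5}.
After a: {s0,s1,s3,s4,s5}.
δ(s0,a) = {s1,s3,s4,s5}; δ(s1,a) = {s0}; δ(s3,a) = {s4}; δ(s4,a) = {s0}; δ(s5,a) = {s1}.
Union: {s0,s1,s3,s4,s5}.
After a: {s0,s1,s3,s4,s5}.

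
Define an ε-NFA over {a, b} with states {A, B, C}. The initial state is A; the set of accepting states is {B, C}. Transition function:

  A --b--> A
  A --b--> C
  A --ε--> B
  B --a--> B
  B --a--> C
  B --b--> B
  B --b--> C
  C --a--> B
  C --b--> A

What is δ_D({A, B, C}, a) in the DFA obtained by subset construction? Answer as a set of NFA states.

δ(A,a) = ∅; δ(B,a) = {B, C}; δ(C,a) = {B}.
Union: {B, C}.

{B, C}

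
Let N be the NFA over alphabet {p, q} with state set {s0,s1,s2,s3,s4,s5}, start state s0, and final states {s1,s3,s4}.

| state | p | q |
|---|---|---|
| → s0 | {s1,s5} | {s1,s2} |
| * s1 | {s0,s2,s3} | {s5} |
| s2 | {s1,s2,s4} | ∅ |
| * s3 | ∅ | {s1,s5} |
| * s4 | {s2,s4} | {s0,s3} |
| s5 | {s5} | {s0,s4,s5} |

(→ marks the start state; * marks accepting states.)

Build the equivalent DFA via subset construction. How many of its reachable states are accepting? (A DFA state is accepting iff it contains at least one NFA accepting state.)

Start state of the DFA: {s0}.
{s0} --p--> {s1,s5}  [new]
{s0} --q--> {s1,s2}  [new]
{s1,s5} --p--> {s0,s2,s3,s5}  [new]
{s1,s5} --q--> {s0,s4,s5}  [new]
{s1,s2} --p--> {s0,s1,s2,s3,s4}  [new]
{s1,s2} --q--> {s5}  [new]
{s0,s2,s3,s5} --p--> {s1,s2,s4,s5}  [new]
{s0,s2,s3,s5} --q--> {s0,s1,s2,s4,s5}  [new]
{s0,s4,s5} --p--> {s1,s2,s4,s5}  [seen]
{s0,s4,s5} --q--> {s0,s1,s2,s3,s4,s5}  [new]
{s0,s1,s2,s3,s4} --p--> {s0,s1,s2,s3,s4,s5}  [seen]
{s0,s1,s2,s3,s4} --q--> {s0,s1,s2,s3,s5}  [new]
{s5} --p--> {s5}  [seen]
{s5} --q--> {s0,s4,s5}  [seen]
{s1,s2,s4,s5} --p--> {s0,s1,s2,s3,s4,s5}  [seen]
{s1,s2,s4,s5} --q--> {s0,s3,s4,s5}  [new]
{s0,s1,s2,s4,s5} --p--> {s0,s1,s2,s3,s4,s5}  [seen]
{s0,s1,s2,s4,s5} --q--> {s0,s1,s2,s3,s4,s5}  [seen]
{s0,s1,s2,s3,s4,s5} --p--> {s0,s1,s2,s3,s4,s5}  [seen]
{s0,s1,s2,s3,s4,s5} --q--> {s0,s1,s2,s3,s4,s5}  [seen]
{s0,s1,s2,s3,s5} --p--> {s0,s1,s2,s3,s4,s5}  [seen]
{s0,s1,s2,s3,s5} --q--> {s0,s1,s2,s4,s5}  [seen]
{s0,s3,s4,s5} --p--> {s1,s2,s4,s5}  [seen]
{s0,s3,s4,s5} --q--> {s0,s1,s2,s3,s4,s5}  [seen]
Reachable DFA states: {s0}, {s1,s5}, {s1,s2}, {s0,s2,s3,s5}, {s0,s4,s5}, {s0,s1,s2,s3,s4}, {s5}, {s1,s2,s4,s5}, {s0,s1,s2,s4,s5}, {s0,s1,s2,s3,s4,s5}, {s0,s1,s2,s3,s5}, {s0,s3,s4,s5}.
Accepting DFA states (contain an NFA accepting state): {s1,s5}, {s1,s2}, {s0,s2,s3,s5}, {s0,s4,s5}, {s0,s1,s2,s3,s4}, {s1,s2,s4,s5}, {s0,s1,s2,s4,s5}, {s0,s1,s2,s3,s4,s5}, {s0,s1,s2,s3,s5}, {s0,s3,s4,s5}.

10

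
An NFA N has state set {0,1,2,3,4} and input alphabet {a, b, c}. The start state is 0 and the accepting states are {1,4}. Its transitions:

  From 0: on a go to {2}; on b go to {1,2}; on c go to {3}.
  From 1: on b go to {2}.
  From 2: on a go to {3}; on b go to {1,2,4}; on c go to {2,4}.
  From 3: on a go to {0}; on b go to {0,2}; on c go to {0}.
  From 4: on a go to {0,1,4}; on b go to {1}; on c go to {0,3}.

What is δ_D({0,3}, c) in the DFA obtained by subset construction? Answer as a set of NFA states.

{0,3}

δ(0,c) = {3}; δ(3,c) = {0}.
Union: {0,3}.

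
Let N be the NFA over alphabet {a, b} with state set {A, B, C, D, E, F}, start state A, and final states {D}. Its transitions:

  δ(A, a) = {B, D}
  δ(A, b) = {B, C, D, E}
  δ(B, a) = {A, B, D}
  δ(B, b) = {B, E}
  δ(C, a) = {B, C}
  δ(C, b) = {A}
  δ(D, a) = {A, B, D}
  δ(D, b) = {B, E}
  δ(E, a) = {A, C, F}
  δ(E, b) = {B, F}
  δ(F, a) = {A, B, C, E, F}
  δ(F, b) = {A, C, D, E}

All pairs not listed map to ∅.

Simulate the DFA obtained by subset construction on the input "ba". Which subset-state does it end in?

{A, B, C, D, F}

Start: {A}.
δ(A,b) = {B, C, D, E}.
Union: {B, C, D, E}.
After b: {B, C, D, E}.
δ(B,a) = {A, B, D}; δ(C,a) = {B, C}; δ(D,a) = {A, B, D}; δ(E,a) = {A, C, F}.
Union: {A, B, C, D, F}.
After a: {A, B, C, D, F}.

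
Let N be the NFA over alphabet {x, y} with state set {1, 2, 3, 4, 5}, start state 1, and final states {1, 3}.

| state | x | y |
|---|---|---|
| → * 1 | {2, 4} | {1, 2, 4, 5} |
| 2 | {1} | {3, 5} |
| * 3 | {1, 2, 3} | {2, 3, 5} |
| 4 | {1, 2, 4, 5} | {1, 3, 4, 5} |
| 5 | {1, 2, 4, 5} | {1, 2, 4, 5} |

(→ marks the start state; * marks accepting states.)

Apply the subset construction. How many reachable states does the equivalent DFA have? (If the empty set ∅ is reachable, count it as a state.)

Start state of the DFA: {1}.
{1} --x--> {2, 4}  [new]
{1} --y--> {1, 2, 4, 5}  [new]
{2, 4} --x--> {1, 2, 4, 5}  [seen]
{2, 4} --y--> {1, 3, 4, 5}  [new]
{1, 2, 4, 5} --x--> {1, 2, 4, 5}  [seen]
{1, 2, 4, 5} --y--> {1, 2, 3, 4, 5}  [new]
{1, 3, 4, 5} --x--> {1, 2, 3, 4, 5}  [seen]
{1, 3, 4, 5} --y--> {1, 2, 3, 4, 5}  [seen]
{1, 2, 3, 4, 5} --x--> {1, 2, 3, 4, 5}  [seen]
{1, 2, 3, 4, 5} --y--> {1, 2, 3, 4, 5}  [seen]
Reachable DFA states: {1}, {2, 4}, {1, 2, 4, 5}, {1, 3, 4, 5}, {1, 2, 3, 4, 5}.

5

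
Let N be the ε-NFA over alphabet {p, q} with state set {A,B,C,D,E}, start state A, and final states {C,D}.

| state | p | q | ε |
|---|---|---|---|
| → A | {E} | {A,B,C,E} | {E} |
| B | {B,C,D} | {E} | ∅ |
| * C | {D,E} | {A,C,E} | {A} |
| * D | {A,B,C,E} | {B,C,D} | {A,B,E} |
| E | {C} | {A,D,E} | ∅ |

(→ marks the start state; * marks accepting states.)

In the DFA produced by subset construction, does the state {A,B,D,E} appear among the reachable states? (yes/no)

no

Start state of the DFA: {A,E} (ε-closure of the NFA start).
{A,E} --p--> {A,C,E}  [new]
{A,E} --q--> {A,B,C,D,E}  [new]
{A,C,E} --p--> {A,B,C,D,E}  [seen]
{A,C,E} --q--> {A,B,C,D,E}  [seen]
{A,B,C,D,E} --p--> {A,B,C,D,E}  [seen]
{A,B,C,D,E} --q--> {A,B,C,D,E}  [seen]
Reachable DFA states: {A,E}, {A,C,E}, {A,B,C,D,E}.
{A,B,D,E} is not among them.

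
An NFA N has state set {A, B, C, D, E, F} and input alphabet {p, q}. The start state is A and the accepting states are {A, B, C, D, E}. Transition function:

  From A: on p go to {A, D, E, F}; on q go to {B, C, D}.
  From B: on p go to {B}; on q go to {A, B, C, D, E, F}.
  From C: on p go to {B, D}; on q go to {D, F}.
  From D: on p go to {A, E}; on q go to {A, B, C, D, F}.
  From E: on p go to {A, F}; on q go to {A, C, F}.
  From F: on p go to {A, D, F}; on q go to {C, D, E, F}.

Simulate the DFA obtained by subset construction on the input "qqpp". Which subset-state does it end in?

{A, B, D, E, F}

Start: {A}.
δ(A,q) = {B, C, D}.
Union: {B, C, D}.
After q: {B, C, D}.
δ(B,q) = {A, B, C, D, E, F}; δ(C,q) = {D, F}; δ(D,q) = {A, B, C, D, F}.
Union: {A, B, C, D, E, F}.
After q: {A, B, C, D, E, F}.
δ(A,p) = {A, D, E, F}; δ(B,p) = {B}; δ(C,p) = {B, D}; δ(D,p) = {A, E}; δ(E,p) = {A, F}; δ(F,p) = {A, D, F}.
Union: {A, B, D, E, F}.
After p: {A, B, D, E, F}.
δ(A,p) = {A, D, E, F}; δ(B,p) = {B}; δ(D,p) = {A, E}; δ(E,p) = {A, F}; δ(F,p) = {A, D, F}.
Union: {A, B, D, E, F}.
After p: {A, B, D, E, F}.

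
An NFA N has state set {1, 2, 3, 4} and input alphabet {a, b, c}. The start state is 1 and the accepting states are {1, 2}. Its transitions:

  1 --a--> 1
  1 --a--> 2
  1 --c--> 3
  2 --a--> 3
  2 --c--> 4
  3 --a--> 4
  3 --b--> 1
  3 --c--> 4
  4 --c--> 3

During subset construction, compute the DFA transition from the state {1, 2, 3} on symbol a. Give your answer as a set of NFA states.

δ(1,a) = {1, 2}; δ(2,a) = {3}; δ(3,a) = {4}.
Union: {1, 2, 3, 4}.

{1, 2, 3, 4}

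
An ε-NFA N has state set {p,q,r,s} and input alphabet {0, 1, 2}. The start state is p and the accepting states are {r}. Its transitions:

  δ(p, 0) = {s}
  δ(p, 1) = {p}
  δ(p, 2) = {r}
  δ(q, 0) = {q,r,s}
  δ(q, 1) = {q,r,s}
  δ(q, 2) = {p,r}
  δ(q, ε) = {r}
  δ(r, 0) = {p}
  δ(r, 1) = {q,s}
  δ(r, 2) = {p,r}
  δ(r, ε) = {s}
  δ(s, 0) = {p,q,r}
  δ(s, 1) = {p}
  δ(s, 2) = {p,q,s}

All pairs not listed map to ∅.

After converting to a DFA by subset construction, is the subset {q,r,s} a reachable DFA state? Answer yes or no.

Start state of the DFA: {p} (ε-closure of the NFA start).
{p} --0--> {s}  [new]
{p} --1--> {p}  [seen]
{p} --2--> {r,s}  [new]
{s} --0--> {p,q,r,s}  [new]
{s} --1--> {p}  [seen]
{s} --2--> {p,q,r,s}  [seen]
{r,s} --0--> {p,q,r,s}  [seen]
{r,s} --1--> {p,q,r,s}  [seen]
{r,s} --2--> {p,q,r,s}  [seen]
{p,q,r,s} --0--> {p,q,r,s}  [seen]
{p,q,r,s} --1--> {p,q,r,s}  [seen]
{p,q,r,s} --2--> {p,q,r,s}  [seen]
Reachable DFA states: {p}, {s}, {r,s}, {p,q,r,s}.
{q,r,s} is not among them.

no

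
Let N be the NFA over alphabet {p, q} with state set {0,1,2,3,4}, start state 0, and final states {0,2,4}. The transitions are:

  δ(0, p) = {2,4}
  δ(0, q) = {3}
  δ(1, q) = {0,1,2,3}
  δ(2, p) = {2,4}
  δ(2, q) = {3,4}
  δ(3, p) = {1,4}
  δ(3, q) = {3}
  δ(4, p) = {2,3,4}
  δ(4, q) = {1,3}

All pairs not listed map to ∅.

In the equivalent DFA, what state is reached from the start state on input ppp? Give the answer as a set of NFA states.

Start: {0}.
δ(0,p) = {2,4}.
Union: {2,4}.
After p: {2,4}.
δ(2,p) = {2,4}; δ(4,p) = {2,3,4}.
Union: {2,3,4}.
After p: {2,3,4}.
δ(2,p) = {2,4}; δ(3,p) = {1,4}; δ(4,p) = {2,3,4}.
Union: {1,2,3,4}.
After p: {1,2,3,4}.

{1,2,3,4}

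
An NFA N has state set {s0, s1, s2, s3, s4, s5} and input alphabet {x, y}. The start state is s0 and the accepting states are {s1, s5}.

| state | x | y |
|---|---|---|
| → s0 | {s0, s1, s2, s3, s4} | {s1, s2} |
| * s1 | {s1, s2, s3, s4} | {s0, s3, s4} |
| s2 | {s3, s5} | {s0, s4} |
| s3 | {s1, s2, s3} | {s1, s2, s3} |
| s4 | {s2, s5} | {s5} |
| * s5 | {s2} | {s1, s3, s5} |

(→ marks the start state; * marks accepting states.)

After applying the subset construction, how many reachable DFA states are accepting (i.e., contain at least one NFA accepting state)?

5

Start state of the DFA: {s0}.
{s0} --x--> {s0, s1, s2, s3, s4}  [new]
{s0} --y--> {s1, s2}  [new]
{s0, s1, s2, s3, s4} --x--> {s0, s1, s2, s3, s4, s5}  [new]
{s0, s1, s2, s3, s4} --y--> {s0, s1, s2, s3, s4, s5}  [seen]
{s1, s2} --x--> {s1, s2, s3, s4, s5}  [new]
{s1, s2} --y--> {s0, s3, s4}  [new]
{s0, s1, s2, s3, s4, s5} --x--> {s0, s1, s2, s3, s4, s5}  [seen]
{s0, s1, s2, s3, s4, s5} --y--> {s0, s1, s2, s3, s4, s5}  [seen]
{s1, s2, s3, s4, s5} --x--> {s1, s2, s3, s4, s5}  [seen]
{s1, s2, s3, s4, s5} --y--> {s0, s1, s2, s3, s4, s5}  [seen]
{s0, s3, s4} --x--> {s0, s1, s2, s3, s4, s5}  [seen]
{s0, s3, s4} --y--> {s1, s2, s3, s5}  [new]
{s1, s2, s3, s5} --x--> {s1, s2, s3, s4, s5}  [seen]
{s1, s2, s3, s5} --y--> {s0, s1, s2, s3, s4, s5}  [seen]
Reachable DFA states: {s0}, {s0, s1, s2, s3, s4}, {s1, s2}, {s0, s1, s2, s3, s4, s5}, {s1, s2, s3, s4, s5}, {s0, s3, s4}, {s1, s2, s3, s5}.
Accepting DFA states (contain an NFA accepting state): {s0, s1, s2, s3, s4}, {s1, s2}, {s0, s1, s2, s3, s4, s5}, {s1, s2, s3, s4, s5}, {s1, s2, s3, s5}.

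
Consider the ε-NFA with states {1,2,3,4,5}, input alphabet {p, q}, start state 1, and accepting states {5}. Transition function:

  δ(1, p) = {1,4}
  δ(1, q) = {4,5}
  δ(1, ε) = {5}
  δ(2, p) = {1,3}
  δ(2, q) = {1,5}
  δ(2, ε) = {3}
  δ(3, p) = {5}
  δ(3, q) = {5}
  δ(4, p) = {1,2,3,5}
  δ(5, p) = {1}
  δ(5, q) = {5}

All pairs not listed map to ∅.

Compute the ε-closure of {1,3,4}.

{1,3,4,5}

Begin with {1,3,4}.
1 →ε {5}; add 5.
ε-closure = {1,3,4,5}.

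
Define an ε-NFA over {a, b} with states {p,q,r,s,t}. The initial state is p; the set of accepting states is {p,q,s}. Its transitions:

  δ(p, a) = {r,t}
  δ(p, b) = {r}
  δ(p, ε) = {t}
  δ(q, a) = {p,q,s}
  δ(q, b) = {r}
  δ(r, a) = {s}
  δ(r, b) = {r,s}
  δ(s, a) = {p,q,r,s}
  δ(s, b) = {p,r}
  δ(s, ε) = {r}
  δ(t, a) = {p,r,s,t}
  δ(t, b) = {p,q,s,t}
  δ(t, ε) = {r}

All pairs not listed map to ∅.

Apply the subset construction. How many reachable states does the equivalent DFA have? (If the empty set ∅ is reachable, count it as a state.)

Start state of the DFA: {p,r,t} (ε-closure of the NFA start).
{p,r,t} --a--> {p,r,s,t}  [new]
{p,r,t} --b--> {p,q,r,s,t}  [new]
{p,r,s,t} --a--> {p,q,r,s,t}  [seen]
{p,r,s,t} --b--> {p,q,r,s,t}  [seen]
{p,q,r,s,t} --a--> {p,q,r,s,t}  [seen]
{p,q,r,s,t} --b--> {p,q,r,s,t}  [seen]
Reachable DFA states: {p,r,t}, {p,r,s,t}, {p,q,r,s,t}.

3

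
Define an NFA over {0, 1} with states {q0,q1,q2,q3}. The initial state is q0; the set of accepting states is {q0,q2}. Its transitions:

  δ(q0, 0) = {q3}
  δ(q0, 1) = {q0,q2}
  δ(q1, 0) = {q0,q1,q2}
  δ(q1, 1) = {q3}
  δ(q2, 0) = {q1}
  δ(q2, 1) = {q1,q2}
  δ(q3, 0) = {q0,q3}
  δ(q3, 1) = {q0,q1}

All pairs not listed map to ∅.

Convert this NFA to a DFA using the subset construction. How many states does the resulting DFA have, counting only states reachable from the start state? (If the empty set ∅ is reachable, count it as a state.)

Start state of the DFA: {q0}.
{q0} --0--> {q3}  [new]
{q0} --1--> {q0,q2}  [new]
{q3} --0--> {q0,q3}  [new]
{q3} --1--> {q0,q1}  [new]
{q0,q2} --0--> {q1,q3}  [new]
{q0,q2} --1--> {q0,q1,q2}  [new]
{q0,q3} --0--> {q0,q3}  [seen]
{q0,q3} --1--> {q0,q1,q2}  [seen]
{q0,q1} --0--> {q0,q1,q2,q3}  [new]
{q0,q1} --1--> {q0,q2,q3}  [new]
{q1,q3} --0--> {q0,q1,q2,q3}  [seen]
{q1,q3} --1--> {q0,q1,q3}  [new]
{q0,q1,q2} --0--> {q0,q1,q2,q3}  [seen]
{q0,q1,q2} --1--> {q0,q1,q2,q3}  [seen]
{q0,q1,q2,q3} --0--> {q0,q1,q2,q3}  [seen]
{q0,q1,q2,q3} --1--> {q0,q1,q2,q3}  [seen]
{q0,q2,q3} --0--> {q0,q1,q3}  [seen]
{q0,q2,q3} --1--> {q0,q1,q2}  [seen]
{q0,q1,q3} --0--> {q0,q1,q2,q3}  [seen]
{q0,q1,q3} --1--> {q0,q1,q2,q3}  [seen]
Reachable DFA states: {q0}, {q3}, {q0,q2}, {q0,q3}, {q0,q1}, {q1,q3}, {q0,q1,q2}, {q0,q1,q2,q3}, {q0,q2,q3}, {q0,q1,q3}.

10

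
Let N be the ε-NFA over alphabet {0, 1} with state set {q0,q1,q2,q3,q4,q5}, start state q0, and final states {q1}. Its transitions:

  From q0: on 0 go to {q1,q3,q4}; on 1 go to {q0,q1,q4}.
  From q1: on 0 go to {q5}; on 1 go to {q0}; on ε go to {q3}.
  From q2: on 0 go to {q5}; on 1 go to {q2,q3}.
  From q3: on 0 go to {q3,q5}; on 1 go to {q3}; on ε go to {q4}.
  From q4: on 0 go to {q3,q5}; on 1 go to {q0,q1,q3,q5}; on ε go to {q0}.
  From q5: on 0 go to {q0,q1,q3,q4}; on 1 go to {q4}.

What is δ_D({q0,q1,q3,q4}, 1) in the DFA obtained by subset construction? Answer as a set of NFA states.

δ(q0,1) = {q0,q1,q4}; δ(q1,1) = {q0}; δ(q3,1) = {q3}; δ(q4,1) = {q0,q1,q3,q5}.
Union: {q0,q1,q3,q4,q5}.

{q0,q1,q3,q4,q5}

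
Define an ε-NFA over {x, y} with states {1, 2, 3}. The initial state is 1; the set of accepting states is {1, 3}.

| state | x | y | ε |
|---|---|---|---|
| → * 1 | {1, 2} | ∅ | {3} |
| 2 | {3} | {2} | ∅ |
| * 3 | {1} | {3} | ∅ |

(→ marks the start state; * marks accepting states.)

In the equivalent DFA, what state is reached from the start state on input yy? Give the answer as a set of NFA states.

{3}

Start: {1, 3}.
δ(1,y) = ∅; δ(3,y) = {3}.
Union: {3}.
After y: {3}.
δ(3,y) = {3}.
Union: {3}.
After y: {3}.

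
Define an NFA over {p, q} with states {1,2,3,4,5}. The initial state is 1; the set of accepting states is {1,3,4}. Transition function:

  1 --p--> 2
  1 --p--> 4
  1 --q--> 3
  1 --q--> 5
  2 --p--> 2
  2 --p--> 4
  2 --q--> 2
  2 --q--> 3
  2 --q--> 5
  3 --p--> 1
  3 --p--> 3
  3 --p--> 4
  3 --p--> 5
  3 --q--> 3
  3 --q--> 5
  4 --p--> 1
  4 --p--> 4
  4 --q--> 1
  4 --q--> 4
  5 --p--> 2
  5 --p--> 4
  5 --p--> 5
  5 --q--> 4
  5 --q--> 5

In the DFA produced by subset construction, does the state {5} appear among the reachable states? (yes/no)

Start state of the DFA: {1}.
{1} --p--> {2,4}  [new]
{1} --q--> {3,5}  [new]
{2,4} --p--> {1,2,4}  [new]
{2,4} --q--> {1,2,3,4,5}  [new]
{3,5} --p--> {1,2,3,4,5}  [seen]
{3,5} --q--> {3,4,5}  [new]
{1,2,4} --p--> {1,2,4}  [seen]
{1,2,4} --q--> {1,2,3,4,5}  [seen]
{1,2,3,4,5} --p--> {1,2,3,4,5}  [seen]
{1,2,3,4,5} --q--> {1,2,3,4,5}  [seen]
{3,4,5} --p--> {1,2,3,4,5}  [seen]
{3,4,5} --q--> {1,3,4,5}  [new]
{1,3,4,5} --p--> {1,2,3,4,5}  [seen]
{1,3,4,5} --q--> {1,3,4,5}  [seen]
Reachable DFA states: {1}, {2,4}, {3,5}, {1,2,4}, {1,2,3,4,5}, {3,4,5}, {1,3,4,5}.
{5} is not among them.

no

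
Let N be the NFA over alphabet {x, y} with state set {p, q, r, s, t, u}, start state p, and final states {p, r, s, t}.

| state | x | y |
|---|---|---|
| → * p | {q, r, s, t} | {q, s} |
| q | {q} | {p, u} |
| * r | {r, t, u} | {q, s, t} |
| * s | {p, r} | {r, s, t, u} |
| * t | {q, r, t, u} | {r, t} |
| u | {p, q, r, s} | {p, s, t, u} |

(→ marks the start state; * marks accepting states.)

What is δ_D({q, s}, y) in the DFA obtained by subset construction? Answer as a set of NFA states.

{p, r, s, t, u}

δ(q,y) = {p, u}; δ(s,y) = {r, s, t, u}.
Union: {p, r, s, t, u}.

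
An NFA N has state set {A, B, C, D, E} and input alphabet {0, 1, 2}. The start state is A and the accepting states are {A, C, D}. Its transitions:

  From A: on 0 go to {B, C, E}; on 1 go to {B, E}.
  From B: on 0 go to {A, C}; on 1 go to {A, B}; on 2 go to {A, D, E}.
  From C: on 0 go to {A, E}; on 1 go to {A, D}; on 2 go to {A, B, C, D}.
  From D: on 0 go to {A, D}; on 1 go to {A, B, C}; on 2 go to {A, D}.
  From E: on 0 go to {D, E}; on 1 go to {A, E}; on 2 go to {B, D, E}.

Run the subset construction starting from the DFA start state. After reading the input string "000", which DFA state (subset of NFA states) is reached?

{A, B, C, D, E}

Start: {A}.
δ(A,0) = {B, C, E}.
Union: {B, C, E}.
After 0: {B, C, E}.
δ(B,0) = {A, C}; δ(C,0) = {A, E}; δ(E,0) = {D, E}.
Union: {A, C, D, E}.
After 0: {A, C, D, E}.
δ(A,0) = {B, C, E}; δ(C,0) = {A, E}; δ(D,0) = {A, D}; δ(E,0) = {D, E}.
Union: {A, B, C, D, E}.
After 0: {A, B, C, D, E}.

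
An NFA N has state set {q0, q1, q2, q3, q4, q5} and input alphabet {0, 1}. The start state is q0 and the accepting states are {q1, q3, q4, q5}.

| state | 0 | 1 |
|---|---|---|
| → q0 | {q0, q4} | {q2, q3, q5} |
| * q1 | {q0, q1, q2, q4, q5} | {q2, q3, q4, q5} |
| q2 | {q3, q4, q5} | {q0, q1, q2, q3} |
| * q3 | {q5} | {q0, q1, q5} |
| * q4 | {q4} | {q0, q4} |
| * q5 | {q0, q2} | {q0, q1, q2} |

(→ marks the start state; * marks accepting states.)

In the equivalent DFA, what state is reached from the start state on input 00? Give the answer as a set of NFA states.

{q0, q4}

Start: {q0}.
δ(q0,0) = {q0, q4}.
Union: {q0, q4}.
After 0: {q0, q4}.
δ(q0,0) = {q0, q4}; δ(q4,0) = {q4}.
Union: {q0, q4}.
After 0: {q0, q4}.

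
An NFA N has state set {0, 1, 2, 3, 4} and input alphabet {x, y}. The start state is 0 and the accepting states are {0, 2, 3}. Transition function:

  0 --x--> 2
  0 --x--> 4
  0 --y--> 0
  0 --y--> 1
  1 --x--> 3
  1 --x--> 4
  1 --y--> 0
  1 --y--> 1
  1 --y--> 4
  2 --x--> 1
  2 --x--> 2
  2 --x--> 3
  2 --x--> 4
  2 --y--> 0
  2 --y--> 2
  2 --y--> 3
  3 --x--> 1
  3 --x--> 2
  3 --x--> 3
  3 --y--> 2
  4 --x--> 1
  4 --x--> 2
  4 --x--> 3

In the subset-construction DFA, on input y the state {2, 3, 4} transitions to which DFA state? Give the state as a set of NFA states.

{0, 2, 3}

δ(2,y) = {0, 2, 3}; δ(3,y) = {2}; δ(4,y) = ∅.
Union: {0, 2, 3}.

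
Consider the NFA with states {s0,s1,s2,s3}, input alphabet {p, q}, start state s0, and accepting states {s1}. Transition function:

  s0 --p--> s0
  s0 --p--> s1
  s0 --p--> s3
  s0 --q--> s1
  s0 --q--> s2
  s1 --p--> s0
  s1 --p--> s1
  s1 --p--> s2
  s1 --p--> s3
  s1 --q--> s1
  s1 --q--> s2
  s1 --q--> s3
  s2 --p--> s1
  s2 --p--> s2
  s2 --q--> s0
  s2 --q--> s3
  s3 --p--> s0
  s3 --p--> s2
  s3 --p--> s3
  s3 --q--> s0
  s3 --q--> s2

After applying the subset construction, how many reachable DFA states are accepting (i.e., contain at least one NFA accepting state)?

3

Start state of the DFA: {s0}.
{s0} --p--> {s0,s1,s3}  [new]
{s0} --q--> {s1,s2}  [new]
{s0,s1,s3} --p--> {s0,s1,s2,s3}  [new]
{s0,s1,s3} --q--> {s0,s1,s2,s3}  [seen]
{s1,s2} --p--> {s0,s1,s2,s3}  [seen]
{s1,s2} --q--> {s0,s1,s2,s3}  [seen]
{s0,s1,s2,s3} --p--> {s0,s1,s2,s3}  [seen]
{s0,s1,s2,s3} --q--> {s0,s1,s2,s3}  [seen]
Reachable DFA states: {s0}, {s0,s1,s3}, {s1,s2}, {s0,s1,s2,s3}.
Accepting DFA states (contain an NFA accepting state): {s0,s1,s3}, {s1,s2}, {s0,s1,s2,s3}.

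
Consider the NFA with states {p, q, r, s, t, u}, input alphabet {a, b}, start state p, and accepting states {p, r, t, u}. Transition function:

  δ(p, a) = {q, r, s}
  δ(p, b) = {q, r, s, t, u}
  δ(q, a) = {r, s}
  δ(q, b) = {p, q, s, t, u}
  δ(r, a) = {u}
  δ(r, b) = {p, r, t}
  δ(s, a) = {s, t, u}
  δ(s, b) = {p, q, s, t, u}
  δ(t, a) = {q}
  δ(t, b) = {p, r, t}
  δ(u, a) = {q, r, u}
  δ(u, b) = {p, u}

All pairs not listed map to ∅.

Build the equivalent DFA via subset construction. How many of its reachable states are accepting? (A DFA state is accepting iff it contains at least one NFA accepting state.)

Start state of the DFA: {p}.
{p} --a--> {q, r, s}  [new]
{p} --b--> {q, r, s, t, u}  [new]
{q, r, s} --a--> {r, s, t, u}  [new]
{q, r, s} --b--> {p, q, r, s, t, u}  [new]
{q, r, s, t, u} --a--> {q, r, s, t, u}  [seen]
{q, r, s, t, u} --b--> {p, q, r, s, t, u}  [seen]
{r, s, t, u} --a--> {q, r, s, t, u}  [seen]
{r, s, t, u} --b--> {p, q, r, s, t, u}  [seen]
{p, q, r, s, t, u} --a--> {q, r, s, t, u}  [seen]
{p, q, r, s, t, u} --b--> {p, q, r, s, t, u}  [seen]
Reachable DFA states: {p}, {q, r, s}, {q, r, s, t, u}, {r, s, t, u}, {p, q, r, s, t, u}.
Accepting DFA states (contain an NFA accepting state): {p}, {q, r, s}, {q, r, s, t, u}, {r, s, t, u}, {p, q, r, s, t, u}.

5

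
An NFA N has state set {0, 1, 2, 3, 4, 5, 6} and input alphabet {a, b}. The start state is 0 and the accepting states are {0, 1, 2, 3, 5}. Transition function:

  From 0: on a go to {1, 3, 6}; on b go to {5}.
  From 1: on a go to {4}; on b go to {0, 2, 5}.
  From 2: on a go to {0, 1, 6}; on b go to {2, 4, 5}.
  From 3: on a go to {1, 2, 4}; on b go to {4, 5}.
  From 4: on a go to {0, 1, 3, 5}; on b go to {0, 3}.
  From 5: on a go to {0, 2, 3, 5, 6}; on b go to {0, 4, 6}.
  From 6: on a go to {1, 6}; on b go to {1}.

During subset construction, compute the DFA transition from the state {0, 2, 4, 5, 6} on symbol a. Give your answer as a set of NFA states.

δ(0,a) = {1, 3, 6}; δ(2,a) = {0, 1, 6}; δ(4,a) = {0, 1, 3, 5}; δ(5,a) = {0, 2, 3, 5, 6}; δ(6,a) = {1, 6}.
Union: {0, 1, 2, 3, 5, 6}.

{0, 1, 2, 3, 5, 6}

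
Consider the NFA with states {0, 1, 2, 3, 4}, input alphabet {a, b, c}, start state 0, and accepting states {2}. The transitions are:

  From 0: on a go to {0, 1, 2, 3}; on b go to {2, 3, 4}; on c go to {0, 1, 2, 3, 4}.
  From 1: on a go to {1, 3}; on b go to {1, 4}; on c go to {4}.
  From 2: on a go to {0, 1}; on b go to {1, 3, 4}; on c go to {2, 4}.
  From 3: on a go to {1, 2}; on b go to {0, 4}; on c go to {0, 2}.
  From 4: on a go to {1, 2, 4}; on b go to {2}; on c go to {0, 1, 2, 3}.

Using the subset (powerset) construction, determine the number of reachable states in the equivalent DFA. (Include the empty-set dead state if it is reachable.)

6

Start state of the DFA: {0}.
{0} --a--> {0, 1, 2, 3}  [new]
{0} --b--> {2, 3, 4}  [new]
{0} --c--> {0, 1, 2, 3, 4}  [new]
{0, 1, 2, 3} --a--> {0, 1, 2, 3}  [seen]
{0, 1, 2, 3} --b--> {0, 1, 2, 3, 4}  [seen]
{0, 1, 2, 3} --c--> {0, 1, 2, 3, 4}  [seen]
{2, 3, 4} --a--> {0, 1, 2, 4}  [new]
{2, 3, 4} --b--> {0, 1, 2, 3, 4}  [seen]
{2, 3, 4} --c--> {0, 1, 2, 3, 4}  [seen]
{0, 1, 2, 3, 4} --a--> {0, 1, 2, 3, 4}  [seen]
{0, 1, 2, 3, 4} --b--> {0, 1, 2, 3, 4}  [seen]
{0, 1, 2, 3, 4} --c--> {0, 1, 2, 3, 4}  [seen]
{0, 1, 2, 4} --a--> {0, 1, 2, 3, 4}  [seen]
{0, 1, 2, 4} --b--> {1, 2, 3, 4}  [new]
{0, 1, 2, 4} --c--> {0, 1, 2, 3, 4}  [seen]
{1, 2, 3, 4} --a--> {0, 1, 2, 3, 4}  [seen]
{1, 2, 3, 4} --b--> {0, 1, 2, 3, 4}  [seen]
{1, 2, 3, 4} --c--> {0, 1, 2, 3, 4}  [seen]
Reachable DFA states: {0}, {0, 1, 2, 3}, {2, 3, 4}, {0, 1, 2, 3, 4}, {0, 1, 2, 4}, {1, 2, 3, 4}.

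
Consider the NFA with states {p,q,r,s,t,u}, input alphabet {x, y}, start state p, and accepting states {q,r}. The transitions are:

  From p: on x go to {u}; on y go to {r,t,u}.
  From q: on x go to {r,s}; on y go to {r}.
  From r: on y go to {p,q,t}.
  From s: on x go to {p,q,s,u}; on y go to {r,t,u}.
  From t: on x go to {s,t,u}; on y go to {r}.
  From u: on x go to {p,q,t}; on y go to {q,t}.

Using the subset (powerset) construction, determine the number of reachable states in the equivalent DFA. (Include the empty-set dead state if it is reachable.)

13

Start state of the DFA: {p}.
{p} --x--> {u}  [new]
{p} --y--> {r,t,u}  [new]
{u} --x--> {p,q,t}  [new]
{u} --y--> {q,t}  [new]
{r,t,u} --x--> {p,q,s,t,u}  [new]
{r,t,u} --y--> {p,q,r,t}  [new]
{p,q,t} --x--> {r,s,t,u}  [new]
{p,q,t} --y--> {r,t,u}  [seen]
{q,t} --x--> {r,s,t,u}  [seen]
{q,t} --y--> {r}  [new]
{p,q,s,t,u} --x--> {p,q,r,s,t,u}  [new]
{p,q,s,t,u} --y--> {q,r,t,u}  [new]
{p,q,r,t} --x--> {r,s,t,u}  [seen]
{p,q,r,t} --y--> {p,q,r,t,u}  [new]
{r,s,t,u} --x--> {p,q,s,t,u}  [seen]
{r,s,t,u} --y--> {p,q,r,t,u}  [seen]
{r} --x--> ∅  [new]
{r} --y--> {p,q,t}  [seen]
{p,q,r,s,t,u} --x--> {p,q,r,s,t,u}  [seen]
{p,q,r,s,t,u} --y--> {p,q,r,t,u}  [seen]
{q,r,t,u} --x--> {p,q,r,s,t,u}  [seen]
{q,r,t,u} --y--> {p,q,r,t}  [seen]
{p,q,r,t,u} --x--> {p,q,r,s,t,u}  [seen]
{p,q,r,t,u} --y--> {p,q,r,t,u}  [seen]
∅ --x--> ∅  [seen]
∅ --y--> ∅  [seen]
Reachable DFA states: {p}, {u}, {r,t,u}, {p,q,t}, {q,t}, {p,q,s,t,u}, {p,q,r,t}, {r,s,t,u}, {r}, {p,q,r,s,t,u}, {q,r,t,u}, {p,q,r,t,u}, ∅.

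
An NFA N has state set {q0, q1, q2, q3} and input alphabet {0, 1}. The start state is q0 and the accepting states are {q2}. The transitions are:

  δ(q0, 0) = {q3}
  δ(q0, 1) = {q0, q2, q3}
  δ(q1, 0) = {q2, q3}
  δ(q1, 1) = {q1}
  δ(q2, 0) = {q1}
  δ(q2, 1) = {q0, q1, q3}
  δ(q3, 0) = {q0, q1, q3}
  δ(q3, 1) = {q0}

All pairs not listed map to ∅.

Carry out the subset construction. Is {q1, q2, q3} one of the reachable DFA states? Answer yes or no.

no

Start state of the DFA: {q0}.
{q0} --0--> {q3}  [new]
{q0} --1--> {q0, q2, q3}  [new]
{q3} --0--> {q0, q1, q3}  [new]
{q3} --1--> {q0}  [seen]
{q0, q2, q3} --0--> {q0, q1, q3}  [seen]
{q0, q2, q3} --1--> {q0, q1, q2, q3}  [new]
{q0, q1, q3} --0--> {q0, q1, q2, q3}  [seen]
{q0, q1, q3} --1--> {q0, q1, q2, q3}  [seen]
{q0, q1, q2, q3} --0--> {q0, q1, q2, q3}  [seen]
{q0, q1, q2, q3} --1--> {q0, q1, q2, q3}  [seen]
Reachable DFA states: {q0}, {q3}, {q0, q2, q3}, {q0, q1, q3}, {q0, q1, q2, q3}.
{q1, q2, q3} is not among them.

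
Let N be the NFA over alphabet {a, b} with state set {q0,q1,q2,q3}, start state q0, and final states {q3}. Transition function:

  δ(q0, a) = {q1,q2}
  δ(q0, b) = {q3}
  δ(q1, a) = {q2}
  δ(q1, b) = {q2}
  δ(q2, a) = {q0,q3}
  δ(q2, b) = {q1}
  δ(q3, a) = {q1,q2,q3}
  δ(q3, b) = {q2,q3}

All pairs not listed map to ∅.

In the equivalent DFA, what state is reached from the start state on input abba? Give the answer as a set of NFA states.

Start: {q0}.
δ(q0,a) = {q1,q2}.
Union: {q1,q2}.
After a: {q1,q2}.
δ(q1,b) = {q2}; δ(q2,b) = {q1}.
Union: {q1,q2}.
After b: {q1,q2}.
δ(q1,b) = {q2}; δ(q2,b) = {q1}.
Union: {q1,q2}.
After b: {q1,q2}.
δ(q1,a) = {q2}; δ(q2,a) = {q0,q3}.
Union: {q0,q2,q3}.
After a: {q0,q2,q3}.

{q0,q2,q3}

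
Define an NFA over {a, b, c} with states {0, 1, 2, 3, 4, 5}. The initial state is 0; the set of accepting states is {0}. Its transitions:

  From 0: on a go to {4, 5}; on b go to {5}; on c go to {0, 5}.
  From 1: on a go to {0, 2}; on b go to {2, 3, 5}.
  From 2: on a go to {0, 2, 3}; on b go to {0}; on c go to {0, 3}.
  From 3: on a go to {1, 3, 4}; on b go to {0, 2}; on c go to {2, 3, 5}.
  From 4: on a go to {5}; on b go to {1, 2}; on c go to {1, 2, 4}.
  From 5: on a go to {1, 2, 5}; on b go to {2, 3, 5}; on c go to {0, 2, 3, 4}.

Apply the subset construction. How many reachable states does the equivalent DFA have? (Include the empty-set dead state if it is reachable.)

15

Start state of the DFA: {0}.
{0} --a--> {4, 5}  [new]
{0} --b--> {5}  [new]
{0} --c--> {0, 5}  [new]
{4, 5} --a--> {1, 2, 5}  [new]
{4, 5} --b--> {1, 2, 3, 5}  [new]
{4, 5} --c--> {0, 1, 2, 3, 4}  [new]
{5} --a--> {1, 2, 5}  [seen]
{5} --b--> {2, 3, 5}  [new]
{5} --c--> {0, 2, 3, 4}  [new]
{0, 5} --a--> {1, 2, 4, 5}  [new]
{0, 5} --b--> {2, 3, 5}  [seen]
{0, 5} --c--> {0, 2, 3, 4, 5}  [new]
{1, 2, 5} --a--> {0, 1, 2, 3, 5}  [new]
{1, 2, 5} --b--> {0, 2, 3, 5}  [new]
{1, 2, 5} --c--> {0, 2, 3, 4}  [seen]
{1, 2, 3, 5} --a--> {0, 1, 2, 3, 4, 5}  [new]
{1, 2, 3, 5} --b--> {0, 2, 3, 5}  [seen]
{1, 2, 3, 5} --c--> {0, 2, 3, 4, 5}  [seen]
{0, 1, 2, 3, 4} --a--> {0, 1, 2, 3, 4, 5}  [seen]
{0, 1, 2, 3, 4} --b--> {0, 1, 2, 3, 5}  [seen]
{0, 1, 2, 3, 4} --c--> {0, 1, 2, 3, 4, 5}  [seen]
{2, 3, 5} --a--> {0, 1, 2, 3, 4, 5}  [seen]
{2, 3, 5} --b--> {0, 2, 3, 5}  [seen]
{2, 3, 5} --c--> {0, 2, 3, 4, 5}  [seen]
{0, 2, 3, 4} --a--> {0, 1, 2, 3, 4, 5}  [seen]
{0, 2, 3, 4} --b--> {0, 1, 2, 5}  [new]
{0, 2, 3, 4} --c--> {0, 1, 2, 3, 4, 5}  [seen]
{1, 2, 4, 5} --a--> {0, 1, 2, 3, 5}  [seen]
{1, 2, 4, 5} --b--> {0, 1, 2, 3, 5}  [seen]
{1, 2, 4, 5} --c--> {0, 1, 2, 3, 4}  [seen]
{0, 2, 3, 4, 5} --a--> {0, 1, 2, 3, 4, 5}  [seen]
{0, 2, 3, 4, 5} --b--> {0, 1, 2, 3, 5}  [seen]
{0, 2, 3, 4, 5} --c--> {0, 1, 2, 3, 4, 5}  [seen]
{0, 1, 2, 3, 5} --a--> {0, 1, 2, 3, 4, 5}  [seen]
{0, 1, 2, 3, 5} --b--> {0, 2, 3, 5}  [seen]
{0, 1, 2, 3, 5} --c--> {0, 2, 3, 4, 5}  [seen]
{0, 2, 3, 5} --a--> {0, 1, 2, 3, 4, 5}  [seen]
{0, 2, 3, 5} --b--> {0, 2, 3, 5}  [seen]
{0, 2, 3, 5} --c--> {0, 2, 3, 4, 5}  [seen]
{0, 1, 2, 3, 4, 5} --a--> {0, 1, 2, 3, 4, 5}  [seen]
{0, 1, 2, 3, 4, 5} --b--> {0, 1, 2, 3, 5}  [seen]
{0, 1, 2, 3, 4, 5} --c--> {0, 1, 2, 3, 4, 5}  [seen]
{0, 1, 2, 5} --a--> {0, 1, 2, 3, 4, 5}  [seen]
{0, 1, 2, 5} --b--> {0, 2, 3, 5}  [seen]
{0, 1, 2, 5} --c--> {0, 2, 3, 4, 5}  [seen]
Reachable DFA states: {0}, {4, 5}, {5}, {0, 5}, {1, 2, 5}, {1, 2, 3, 5}, {0, 1, 2, 3, 4}, {2, 3, 5}, {0, 2, 3, 4}, {1, 2, 4, 5}, {0, 2, 3, 4, 5}, {0, 1, 2, 3, 5}, {0, 2, 3, 5}, {0, 1, 2, 3, 4, 5}, {0, 1, 2, 5}.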